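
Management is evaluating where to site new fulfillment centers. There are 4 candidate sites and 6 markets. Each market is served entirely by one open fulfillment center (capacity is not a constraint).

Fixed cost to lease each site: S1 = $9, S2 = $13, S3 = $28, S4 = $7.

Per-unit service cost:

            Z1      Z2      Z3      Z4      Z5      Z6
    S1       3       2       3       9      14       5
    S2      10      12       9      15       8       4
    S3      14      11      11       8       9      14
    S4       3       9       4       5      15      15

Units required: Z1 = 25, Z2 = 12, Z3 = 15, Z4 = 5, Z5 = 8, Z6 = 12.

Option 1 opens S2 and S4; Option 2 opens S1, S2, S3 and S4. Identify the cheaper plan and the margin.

Option 1: {S2, S4}: Z1→S4 3·25=75, Z2→S4 9·12=108, Z3→S4 4·15=60, Z4→S4 5·5=25, Z5→S2 8·8=64, Z6→S2 4·12=48. Service 380; fixed 20; total 400.
Option 2: {S1, S2, S3, S4}: Z1→S1 3·25=75, Z2→S1 2·12=24, Z3→S1 3·15=45, Z4→S4 5·5=25, Z5→S2 8·8=64, Z6→S2 4·12=48. Service 281; fixed 57; total 338.
Difference: |400 − 338| = 62.

Option 2 is cheaper by 62.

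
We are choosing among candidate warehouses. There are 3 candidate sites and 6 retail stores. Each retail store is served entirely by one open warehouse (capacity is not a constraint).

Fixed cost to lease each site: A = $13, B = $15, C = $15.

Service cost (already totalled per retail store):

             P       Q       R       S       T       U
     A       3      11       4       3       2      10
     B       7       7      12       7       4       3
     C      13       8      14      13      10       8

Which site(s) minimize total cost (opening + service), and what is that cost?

For any fixed open set, each retail store goes to its cheapest open site; total = fixed + service.
{A}: P→A 3, Q→A 11, R→A 4, S→A 3, T→A 2, U→A 10. Service 33; fixed 13; total 46.
{A, B}: service 22 + fixed 28 = 50
{B}: service 40 + fixed 15 = 55
{A, B, C}: service 22 + fixed 43 = 65
No other subset beats 46.

Open A only; minimum total cost 46.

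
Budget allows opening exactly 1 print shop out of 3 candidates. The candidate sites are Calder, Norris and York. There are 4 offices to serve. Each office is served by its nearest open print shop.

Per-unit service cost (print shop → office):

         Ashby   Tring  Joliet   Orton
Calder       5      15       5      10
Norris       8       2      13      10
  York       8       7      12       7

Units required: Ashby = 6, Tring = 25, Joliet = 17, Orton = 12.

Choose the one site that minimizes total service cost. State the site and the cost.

Choose Norris only; total service cost 439.

With exactly 1 open, each office uses its cheapest among the chosen.
{Norris}: Ashby→Norris 8·6=48, Tring→Norris 2·25=50, Joliet→Norris 13·17=221, Orton→Norris 10·12=120. Service cost 439.
{York}: service cost 511
{Calder}: service cost 610
Among all 3 size-1 choices, {Norris} is lowest.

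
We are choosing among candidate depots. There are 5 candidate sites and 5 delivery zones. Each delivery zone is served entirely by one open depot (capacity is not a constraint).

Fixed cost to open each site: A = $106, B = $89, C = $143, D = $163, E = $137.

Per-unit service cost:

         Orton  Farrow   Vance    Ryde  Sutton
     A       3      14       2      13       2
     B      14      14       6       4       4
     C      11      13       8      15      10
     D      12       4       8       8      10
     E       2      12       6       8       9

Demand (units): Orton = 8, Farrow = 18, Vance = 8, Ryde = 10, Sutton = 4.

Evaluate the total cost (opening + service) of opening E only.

Total cost: 533

Each delivery zone is assigned to its cheapest site among the open ones.
{E}: Orton→E 2·8=16, Farrow→E 12·18=216, Vance→E 6·8=48, Ryde→E 8·10=80, Sutton→E 9·4=36. Service 396; fixed 137; total 533.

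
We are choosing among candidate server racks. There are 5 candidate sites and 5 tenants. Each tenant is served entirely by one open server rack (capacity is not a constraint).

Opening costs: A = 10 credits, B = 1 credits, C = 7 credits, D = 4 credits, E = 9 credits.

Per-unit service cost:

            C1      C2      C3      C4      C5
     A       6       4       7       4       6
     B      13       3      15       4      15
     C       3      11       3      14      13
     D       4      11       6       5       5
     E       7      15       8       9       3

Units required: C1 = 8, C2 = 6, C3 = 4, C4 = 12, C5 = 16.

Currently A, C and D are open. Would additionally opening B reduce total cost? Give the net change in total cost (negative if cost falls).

Yes — net change −5 (cost falls by 5).

Current service cost with {A, C, D}: 188.
Adding B: each tenant re-picks its cheapest; new service cost 182, saving 6.
Extra fixed cost: 1. Net change = 1 − 6 = -5.
(Totals: 209 → 204.)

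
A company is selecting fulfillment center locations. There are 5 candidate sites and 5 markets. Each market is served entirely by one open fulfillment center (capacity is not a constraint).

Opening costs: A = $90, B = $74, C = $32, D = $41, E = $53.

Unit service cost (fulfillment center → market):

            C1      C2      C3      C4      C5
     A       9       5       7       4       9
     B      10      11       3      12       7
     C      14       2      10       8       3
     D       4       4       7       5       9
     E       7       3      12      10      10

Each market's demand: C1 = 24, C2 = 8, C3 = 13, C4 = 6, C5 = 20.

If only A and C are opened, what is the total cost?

Total cost: 529

Each market is assigned to its cheapest site among the open ones.
{A, C}: C1→A 9·24=216, C2→C 2·8=16, C3→A 7·13=91, C4→A 4·6=24, C5→C 3·20=60. Service 407; fixed 122; total 529.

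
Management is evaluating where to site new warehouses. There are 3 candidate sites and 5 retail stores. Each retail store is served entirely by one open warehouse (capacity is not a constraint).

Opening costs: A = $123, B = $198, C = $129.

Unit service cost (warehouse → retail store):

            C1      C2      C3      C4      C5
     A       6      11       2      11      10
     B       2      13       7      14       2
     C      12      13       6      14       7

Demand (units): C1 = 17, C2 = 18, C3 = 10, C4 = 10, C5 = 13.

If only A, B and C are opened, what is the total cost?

Total cost: 838

Each retail store is assigned to its cheapest site among the open ones.
{A, B, C}: C1→B 2·17=34, C2→A 11·18=198, C3→A 2·10=20, C4→A 11·10=110, C5→B 2·13=26. Service 388; fixed 450; total 838.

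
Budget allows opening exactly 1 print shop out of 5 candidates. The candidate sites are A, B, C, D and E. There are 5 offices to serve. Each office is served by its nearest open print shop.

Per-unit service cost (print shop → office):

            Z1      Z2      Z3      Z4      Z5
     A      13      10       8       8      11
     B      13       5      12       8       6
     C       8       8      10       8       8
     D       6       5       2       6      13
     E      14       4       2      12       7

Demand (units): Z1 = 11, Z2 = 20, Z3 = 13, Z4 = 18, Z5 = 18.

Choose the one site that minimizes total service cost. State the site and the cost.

With exactly 1 open, each office uses its cheapest among the chosen.
{D}: Z1→D 6·11=66, Z2→D 5·20=100, Z3→D 2·13=26, Z4→D 6·18=108, Z5→D 13·18=234. Service cost 534.
{E}: service cost 602
{B}: service cost 651
Among all 5 size-1 choices, {D} is lowest.

Choose D only; total service cost 534.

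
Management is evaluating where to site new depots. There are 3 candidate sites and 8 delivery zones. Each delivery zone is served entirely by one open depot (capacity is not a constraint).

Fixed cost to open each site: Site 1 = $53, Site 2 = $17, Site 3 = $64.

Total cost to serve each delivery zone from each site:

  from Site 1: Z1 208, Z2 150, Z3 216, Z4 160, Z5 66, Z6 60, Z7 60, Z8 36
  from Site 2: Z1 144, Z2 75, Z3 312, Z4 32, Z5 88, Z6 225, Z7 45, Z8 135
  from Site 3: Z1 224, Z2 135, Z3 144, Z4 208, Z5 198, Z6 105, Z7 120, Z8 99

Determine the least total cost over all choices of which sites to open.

For any fixed open set, each delivery zone goes to its cheapest open site; total = fixed + service.
{Site 1, Site 2, Site 3}: Z1→Site 2 144, Z2→Site 2 75, Z3→Site 3 144, Z4→Site 2 32, Z5→Site 1 66, Z6→Site 1 60, Z7→Site 2 45, Z8→Site 1 36. Service 602; fixed 134; total 736.
{Site 1, Site 2}: Z1→Site 2 144, Z2→Site 2 75, Z3→Site 1 216, Z4→Site 2 32, Z5→Site 1 66, Z6→Site 1 60, Z7→Site 2 45, Z8→Site 1 36. Service 674; fixed 70; total 744.
{Site 2, Site 3}: service 732 + fixed 81 = 813
{Site 2}: service 1056 + fixed 17 = 1073
(All 7 nonempty subsets were checked; Site 1, Site 2 and Site 3 is lowest.)

Minimum total cost: 736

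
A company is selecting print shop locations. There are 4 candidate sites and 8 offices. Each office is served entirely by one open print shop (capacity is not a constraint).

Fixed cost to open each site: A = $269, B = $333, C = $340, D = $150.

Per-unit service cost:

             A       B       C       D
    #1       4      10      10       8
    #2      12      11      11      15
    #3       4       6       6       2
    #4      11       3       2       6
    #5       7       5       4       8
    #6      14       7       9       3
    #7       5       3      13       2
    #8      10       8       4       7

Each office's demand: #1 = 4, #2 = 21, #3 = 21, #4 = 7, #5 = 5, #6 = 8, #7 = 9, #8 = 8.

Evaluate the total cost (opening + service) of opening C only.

Total cost: 992

Each office is assigned to its cheapest site among the open ones.
{C}: #1→C 10·4=40, #2→C 11·21=231, #3→C 6·21=126, #4→C 2·7=14, #5→C 4·5=20, #6→C 9·8=72, #7→C 13·9=117, #8→C 4·8=32. Service 652; fixed 340; total 992.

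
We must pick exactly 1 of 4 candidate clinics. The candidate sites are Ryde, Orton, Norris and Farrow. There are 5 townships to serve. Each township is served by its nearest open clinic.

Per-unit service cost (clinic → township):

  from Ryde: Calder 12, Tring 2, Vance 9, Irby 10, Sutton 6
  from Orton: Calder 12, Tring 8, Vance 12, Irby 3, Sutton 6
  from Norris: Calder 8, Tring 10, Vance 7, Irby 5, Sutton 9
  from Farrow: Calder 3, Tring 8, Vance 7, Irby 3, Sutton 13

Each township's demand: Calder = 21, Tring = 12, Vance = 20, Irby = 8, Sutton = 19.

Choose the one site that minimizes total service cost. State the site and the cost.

Choose Farrow only; total service cost 570.

With exactly 1 open, each township uses its cheapest among the chosen.
{Farrow}: Calder→Farrow 3·21=63, Tring→Farrow 8·12=96, Vance→Farrow 7·20=140, Irby→Farrow 3·8=24, Sutton→Farrow 13·19=247. Service cost 570.
{Norris}: service cost 639
{Ryde}: service cost 650
Among all 4 size-1 choices, {Farrow} is lowest.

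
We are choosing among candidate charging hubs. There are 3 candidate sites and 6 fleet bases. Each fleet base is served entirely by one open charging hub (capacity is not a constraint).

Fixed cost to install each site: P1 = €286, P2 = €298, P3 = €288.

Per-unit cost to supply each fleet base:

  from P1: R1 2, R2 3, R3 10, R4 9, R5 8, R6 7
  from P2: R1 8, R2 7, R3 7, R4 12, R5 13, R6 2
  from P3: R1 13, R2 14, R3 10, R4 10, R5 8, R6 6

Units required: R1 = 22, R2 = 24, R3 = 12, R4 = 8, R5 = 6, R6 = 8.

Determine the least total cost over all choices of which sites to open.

For any fixed open set, each fleet base goes to its cheapest open site; total = fixed + service.
{P1}: R1→P1 2·22=44, R2→P1 3·24=72, R3→P1 10·12=120, R4→P1 9·8=72, R5→P1 8·6=48, R6→P1 7·8=56. Service 412; fixed 286; total 698.
{P2}: service 618 + fixed 298 = 916
{P1, P2}: R1→P1 2·22=44, R2→P1 3·24=72, R3→P2 7·12=84, R4→P1 9·8=72, R5→P1 8·6=48, R6→P2 2·8=16. Service 336; fixed 584; total 920.
{P1, P2, P3}: service 336 + fixed 872 = 1208
No other subset beats 698.

Minimum total cost: 698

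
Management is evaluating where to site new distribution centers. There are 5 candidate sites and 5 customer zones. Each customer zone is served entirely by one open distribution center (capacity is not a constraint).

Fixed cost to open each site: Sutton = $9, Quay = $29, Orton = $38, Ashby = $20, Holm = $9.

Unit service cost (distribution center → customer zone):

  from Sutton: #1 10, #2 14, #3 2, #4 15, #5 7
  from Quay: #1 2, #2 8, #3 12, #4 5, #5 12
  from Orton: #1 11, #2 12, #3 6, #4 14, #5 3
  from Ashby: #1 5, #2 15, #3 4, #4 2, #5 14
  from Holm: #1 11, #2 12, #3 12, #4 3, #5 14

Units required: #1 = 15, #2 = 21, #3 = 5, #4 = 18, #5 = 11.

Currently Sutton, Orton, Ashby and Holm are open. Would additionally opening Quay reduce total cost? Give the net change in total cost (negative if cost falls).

Yes — net change −100 (cost falls by 100).

Current service cost with {Sutton, Orton, Ashby, Holm}: 406.
Adding Quay: each customer zone re-picks its cheapest; new service cost 277, saving 129.
Extra fixed cost: 29. Net change = 29 − 129 = -100.
(Totals: 482 → 382.)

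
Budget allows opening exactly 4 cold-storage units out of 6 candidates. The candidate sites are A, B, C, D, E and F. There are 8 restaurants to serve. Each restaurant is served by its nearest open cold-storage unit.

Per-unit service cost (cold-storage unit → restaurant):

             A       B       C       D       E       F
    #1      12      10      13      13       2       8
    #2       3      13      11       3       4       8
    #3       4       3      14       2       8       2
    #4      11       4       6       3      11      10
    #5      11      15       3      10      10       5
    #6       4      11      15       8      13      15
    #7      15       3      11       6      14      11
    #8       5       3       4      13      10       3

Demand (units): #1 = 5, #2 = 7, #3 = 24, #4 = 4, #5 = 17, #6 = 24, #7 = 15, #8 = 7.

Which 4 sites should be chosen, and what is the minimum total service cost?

Choose A, B, C and E; total service cost 332.

With exactly 4 open, each restaurant uses its cheapest among the chosen.
{A, B, C, E}: #1→E 2·5=10, #2→A 3·7=21, #3→B 3·24=72, #4→B 4·4=16, #5→C 3·17=51, #6→A 4·24=96, #7→B 3·15=45, #8→B 3·7=21. Service cost 332.
{A, B, C, F}: service cost 338
{A, B, E, F}: service cost 342
Among all 15 size-4 choices, {A, B, C, E} is lowest.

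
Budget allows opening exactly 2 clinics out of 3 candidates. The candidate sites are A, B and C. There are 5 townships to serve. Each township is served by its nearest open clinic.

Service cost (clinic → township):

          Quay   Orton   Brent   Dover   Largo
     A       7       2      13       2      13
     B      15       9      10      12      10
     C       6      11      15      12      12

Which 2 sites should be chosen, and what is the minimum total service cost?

Choose A and B; total service cost 31.

With exactly 2 open, each township uses its cheapest among the chosen.
{A, B}: Quay→A 7, Orton→A 2, Brent→B 10, Dover→A 2, Largo→B 10. Service cost 31.
{A, C}: service cost 35
{B, C}: service cost 47
Among all 3 size-2 choices, {A, B} is lowest.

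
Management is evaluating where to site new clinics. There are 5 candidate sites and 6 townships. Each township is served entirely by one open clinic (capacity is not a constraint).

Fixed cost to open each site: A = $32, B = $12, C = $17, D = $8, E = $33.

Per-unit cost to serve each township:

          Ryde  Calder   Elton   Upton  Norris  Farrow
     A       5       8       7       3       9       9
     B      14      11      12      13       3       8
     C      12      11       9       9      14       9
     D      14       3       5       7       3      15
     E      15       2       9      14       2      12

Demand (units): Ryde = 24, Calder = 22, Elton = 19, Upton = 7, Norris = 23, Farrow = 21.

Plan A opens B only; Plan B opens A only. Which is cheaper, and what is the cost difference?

Plan B is cheaper by 268.

Plan A: {B}: Ryde→B 14·24=336, Calder→B 11·22=242, Elton→B 12·19=228, Upton→B 13·7=91, Norris→B 3·23=69, Farrow→B 8·21=168. Service 1134; fixed 12; total 1146.
Plan B: {A}: Ryde→A 5·24=120, Calder→A 8·22=176, Elton→A 7·19=133, Upton→A 3·7=21, Norris→A 9·23=207, Farrow→A 9·21=189. Service 846; fixed 32; total 878.
Difference: |1146 − 878| = 268.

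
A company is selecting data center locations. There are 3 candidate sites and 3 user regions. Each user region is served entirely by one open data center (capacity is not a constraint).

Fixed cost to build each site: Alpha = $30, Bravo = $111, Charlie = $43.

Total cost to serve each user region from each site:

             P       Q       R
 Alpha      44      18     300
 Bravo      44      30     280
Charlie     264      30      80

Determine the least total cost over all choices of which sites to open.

Minimum total cost: 215

For any fixed open set, each user region goes to its cheapest open site; total = fixed + service.
{Alpha, Charlie}: P→Alpha 44, Q→Alpha 18, R→Charlie 80. Service 142; fixed 73; total 215.
{Bravo, Charlie}: service 154 + fixed 154 = 308
{Alpha, Bravo, Charlie}: service 142 + fixed 184 = 326
{Alpha}: service 362 + fixed 30 = 392
(All 7 nonempty subsets were checked; Alpha and Charlie is lowest.)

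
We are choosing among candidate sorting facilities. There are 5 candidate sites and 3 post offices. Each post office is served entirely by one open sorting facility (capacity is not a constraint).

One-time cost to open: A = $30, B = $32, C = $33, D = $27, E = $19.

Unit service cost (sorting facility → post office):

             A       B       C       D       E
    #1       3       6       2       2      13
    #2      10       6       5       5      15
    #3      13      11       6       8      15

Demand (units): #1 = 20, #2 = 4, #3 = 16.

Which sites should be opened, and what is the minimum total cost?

For any fixed open set, each post office goes to its cheapest open site; total = fixed + service.
{C}: #1→C 2·20=40, #2→C 5·4=20, #3→C 6·16=96. Service 156; fixed 33; total 189.
{C, E}: service 156 + fixed 52 = 208
{D}: service 188 + fixed 27 = 215
{A, B, C, D, E}: service 156 + fixed 141 = 297
No other subset beats 189.

Open C only; minimum total cost 189.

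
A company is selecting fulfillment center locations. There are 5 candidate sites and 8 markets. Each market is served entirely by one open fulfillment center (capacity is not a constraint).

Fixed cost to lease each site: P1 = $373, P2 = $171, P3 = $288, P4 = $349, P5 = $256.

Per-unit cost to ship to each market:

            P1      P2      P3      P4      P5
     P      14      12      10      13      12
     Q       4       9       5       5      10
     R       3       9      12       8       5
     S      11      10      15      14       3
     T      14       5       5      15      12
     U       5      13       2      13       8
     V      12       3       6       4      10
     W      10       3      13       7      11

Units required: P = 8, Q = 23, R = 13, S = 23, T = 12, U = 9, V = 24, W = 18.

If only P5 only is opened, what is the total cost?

Total cost: 1370

Each market is assigned to its cheapest site among the open ones.
{P5}: P→P5 12·8=96, Q→P5 10·23=230, R→P5 5·13=65, S→P5 3·23=69, T→P5 12·12=144, U→P5 8·9=72, V→P5 10·24=240, W→P5 11·18=198. Service 1114; fixed 256; total 1370.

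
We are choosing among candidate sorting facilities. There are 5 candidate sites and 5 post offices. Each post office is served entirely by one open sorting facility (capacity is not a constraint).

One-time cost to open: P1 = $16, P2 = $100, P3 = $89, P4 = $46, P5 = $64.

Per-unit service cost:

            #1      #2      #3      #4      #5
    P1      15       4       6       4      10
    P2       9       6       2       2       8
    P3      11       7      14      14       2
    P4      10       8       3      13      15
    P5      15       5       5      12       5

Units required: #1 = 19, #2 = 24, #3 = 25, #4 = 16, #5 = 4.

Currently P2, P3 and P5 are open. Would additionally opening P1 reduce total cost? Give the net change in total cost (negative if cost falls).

Current service cost with {P2, P3, P5}: 381.
Adding P1: each post office re-picks its cheapest; new service cost 357, saving 24.
Extra fixed cost: 16. Net change = 16 − 24 = -8.
(Totals: 634 → 626.)

Yes — net change −8 (cost falls by 8).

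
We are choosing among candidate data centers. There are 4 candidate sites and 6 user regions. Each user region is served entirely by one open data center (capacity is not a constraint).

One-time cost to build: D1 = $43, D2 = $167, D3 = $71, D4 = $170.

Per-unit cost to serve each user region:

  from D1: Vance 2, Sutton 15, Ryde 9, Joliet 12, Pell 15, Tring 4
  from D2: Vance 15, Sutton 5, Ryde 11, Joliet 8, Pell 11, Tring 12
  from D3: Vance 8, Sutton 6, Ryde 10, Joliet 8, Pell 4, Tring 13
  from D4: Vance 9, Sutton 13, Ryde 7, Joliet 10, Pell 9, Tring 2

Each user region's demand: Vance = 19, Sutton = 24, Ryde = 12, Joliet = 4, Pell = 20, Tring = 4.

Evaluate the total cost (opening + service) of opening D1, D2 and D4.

Each user region is assigned to its cheapest site among the open ones.
{D1, D2, D4}: Vance→D1 2·19=38, Sutton→D2 5·24=120, Ryde→D4 7·12=84, Joliet→D2 8·4=32, Pell→D4 9·20=180, Tring→D4 2·4=8. Service 462; fixed 380; total 842.

Total cost: 842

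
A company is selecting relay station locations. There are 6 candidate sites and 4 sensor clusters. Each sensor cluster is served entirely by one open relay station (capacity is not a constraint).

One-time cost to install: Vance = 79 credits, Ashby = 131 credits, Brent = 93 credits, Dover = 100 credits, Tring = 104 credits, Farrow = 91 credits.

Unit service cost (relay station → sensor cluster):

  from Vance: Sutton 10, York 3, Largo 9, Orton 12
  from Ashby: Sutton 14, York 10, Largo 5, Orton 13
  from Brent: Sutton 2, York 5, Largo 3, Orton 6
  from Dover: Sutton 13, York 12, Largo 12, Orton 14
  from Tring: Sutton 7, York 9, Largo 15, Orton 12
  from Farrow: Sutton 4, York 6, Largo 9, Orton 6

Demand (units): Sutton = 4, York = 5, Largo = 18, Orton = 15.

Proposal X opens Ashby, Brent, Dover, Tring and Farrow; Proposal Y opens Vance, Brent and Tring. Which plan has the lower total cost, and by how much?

Proposal Y is cheaper by 253.

Proposal X: {Ashby, Brent, Dover, Tring, Farrow}: Sutton→Brent 2·4=8, York→Brent 5·5=25, Largo→Brent 3·18=54, Orton→Brent 6·15=90. Service 177; fixed 519; total 696.
Proposal Y: {Vance, Brent, Tring}: Sutton→Brent 2·4=8, York→Vance 3·5=15, Largo→Brent 3·18=54, Orton→Brent 6·15=90. Service 167; fixed 276; total 443.
Difference: |696 − 443| = 253.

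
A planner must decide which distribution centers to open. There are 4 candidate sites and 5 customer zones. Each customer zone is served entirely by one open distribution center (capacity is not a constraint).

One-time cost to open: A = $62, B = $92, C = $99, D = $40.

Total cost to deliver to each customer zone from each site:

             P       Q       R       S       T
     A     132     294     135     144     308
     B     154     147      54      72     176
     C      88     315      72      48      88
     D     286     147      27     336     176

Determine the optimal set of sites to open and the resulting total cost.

Open C and D; minimum total cost 537.

For any fixed open set, each customer zone goes to its cheapest open site; total = fixed + service.
{C, D}: P→C 88, Q→D 147, R→D 27, S→C 48, T→C 88. Service 398; fixed 139; total 537.
{A, C, D}: service 398 + fixed 201 = 599
{B, C}: P→C 88, Q→B 147, R→B 54, S→C 48, T→C 88. Service 425; fixed 191; total 616.
{A, B, C, D}: service 398 + fixed 293 = 691
No other subset beats 537.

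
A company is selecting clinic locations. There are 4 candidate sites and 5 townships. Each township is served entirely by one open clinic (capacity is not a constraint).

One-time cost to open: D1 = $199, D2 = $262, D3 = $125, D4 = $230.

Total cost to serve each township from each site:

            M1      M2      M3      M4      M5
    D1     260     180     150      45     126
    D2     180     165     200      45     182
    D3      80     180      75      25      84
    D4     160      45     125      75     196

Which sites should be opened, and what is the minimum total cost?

Open D3 only; minimum total cost 569.

For any fixed open set, each township goes to its cheapest open site; total = fixed + service.
{D3}: M1→D3 80, M2→D3 180, M3→D3 75, M4→D3 25, M5→D3 84. Service 444; fixed 125; total 569.
{D3, D4}: service 309 + fixed 355 = 664
{D1, D3}: M1→D3 80, M2→D1 180, M3→D3 75, M4→D3 25, M5→D3 84. Service 444; fixed 324; total 768.
{D1, D2, D3, D4}: M1→D3 80, M2→D4 45, M3→D3 75, M4→D3 25, M5→D3 84. Service 309; fixed 816; total 1125.
No other subset beats 569.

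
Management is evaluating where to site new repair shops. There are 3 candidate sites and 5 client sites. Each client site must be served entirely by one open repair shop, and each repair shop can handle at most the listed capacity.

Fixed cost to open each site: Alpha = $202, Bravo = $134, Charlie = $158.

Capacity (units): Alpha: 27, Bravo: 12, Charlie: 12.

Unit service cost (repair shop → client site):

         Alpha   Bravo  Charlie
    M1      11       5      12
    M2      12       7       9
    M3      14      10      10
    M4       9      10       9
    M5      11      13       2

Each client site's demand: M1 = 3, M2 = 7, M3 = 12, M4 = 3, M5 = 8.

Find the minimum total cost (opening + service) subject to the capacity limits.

Open {Alpha, Bravo}: M1→Bravo 5·3=15, M2→Bravo 7·7=49, M3→Alpha 14·12=168, M4→Alpha 9·3=27, M5→Alpha 11·8=88.
Loads: Alpha carries 23/27, Bravo carries 10/12. Service 347; fixed 336; total 683.
Next best feasible plan costs 688.

Minimum total cost: 683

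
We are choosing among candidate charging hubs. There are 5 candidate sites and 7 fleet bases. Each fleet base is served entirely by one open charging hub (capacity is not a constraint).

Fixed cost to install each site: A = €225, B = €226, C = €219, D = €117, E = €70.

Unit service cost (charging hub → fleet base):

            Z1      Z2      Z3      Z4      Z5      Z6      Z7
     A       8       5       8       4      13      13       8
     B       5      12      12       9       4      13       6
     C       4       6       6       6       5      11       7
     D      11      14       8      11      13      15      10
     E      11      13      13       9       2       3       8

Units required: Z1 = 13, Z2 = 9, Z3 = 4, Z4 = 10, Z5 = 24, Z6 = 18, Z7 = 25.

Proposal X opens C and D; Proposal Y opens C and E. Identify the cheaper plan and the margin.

Proposal X: {C, D}: Z1→C 4·13=52, Z2→C 6·9=54, Z3→C 6·4=24, Z4→C 6·10=60, Z5→C 5·24=120, Z6→C 11·18=198, Z7→C 7·25=175. Service 683; fixed 336; total 1019.
Proposal Y: {C, E}: Z1→C 4·13=52, Z2→C 6·9=54, Z3→C 6·4=24, Z4→C 6·10=60, Z5→E 2·24=48, Z6→E 3·18=54, Z7→C 7·25=175. Service 467; fixed 289; total 756.
Difference: |1019 − 756| = 263.

Proposal Y is cheaper by 263.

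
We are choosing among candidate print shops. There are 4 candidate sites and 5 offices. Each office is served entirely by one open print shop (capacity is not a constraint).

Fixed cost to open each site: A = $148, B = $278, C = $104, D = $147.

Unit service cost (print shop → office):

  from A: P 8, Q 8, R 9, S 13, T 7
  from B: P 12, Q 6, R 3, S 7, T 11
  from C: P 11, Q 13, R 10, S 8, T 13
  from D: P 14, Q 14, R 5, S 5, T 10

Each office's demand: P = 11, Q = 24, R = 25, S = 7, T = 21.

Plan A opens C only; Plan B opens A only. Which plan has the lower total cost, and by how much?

Plan B is cheaper by 225.

Plan A: {C}: P→C 11·11=121, Q→C 13·24=312, R→C 10·25=250, S→C 8·7=56, T→C 13·21=273. Service 1012; fixed 104; total 1116.
Plan B: {A}: P→A 8·11=88, Q→A 8·24=192, R→A 9·25=225, S→A 13·7=91, T→A 7·21=147. Service 743; fixed 148; total 891.
Difference: |1116 − 891| = 225.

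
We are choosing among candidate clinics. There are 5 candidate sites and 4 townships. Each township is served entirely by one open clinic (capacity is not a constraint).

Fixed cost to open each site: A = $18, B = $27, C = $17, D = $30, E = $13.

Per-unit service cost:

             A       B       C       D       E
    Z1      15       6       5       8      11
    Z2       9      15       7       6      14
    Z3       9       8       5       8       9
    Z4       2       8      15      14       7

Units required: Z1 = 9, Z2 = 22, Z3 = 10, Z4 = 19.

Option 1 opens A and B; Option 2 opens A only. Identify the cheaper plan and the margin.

Option 1 is cheaper by 64.

Option 1: {A, B}: Z1→B 6·9=54, Z2→A 9·22=198, Z3→B 8·10=80, Z4→A 2·19=38. Service 370; fixed 45; total 415.
Option 2: {A}: Z1→A 15·9=135, Z2→A 9·22=198, Z3→A 9·10=90, Z4→A 2·19=38. Service 461; fixed 18; total 479.
Difference: |415 − 479| = 64.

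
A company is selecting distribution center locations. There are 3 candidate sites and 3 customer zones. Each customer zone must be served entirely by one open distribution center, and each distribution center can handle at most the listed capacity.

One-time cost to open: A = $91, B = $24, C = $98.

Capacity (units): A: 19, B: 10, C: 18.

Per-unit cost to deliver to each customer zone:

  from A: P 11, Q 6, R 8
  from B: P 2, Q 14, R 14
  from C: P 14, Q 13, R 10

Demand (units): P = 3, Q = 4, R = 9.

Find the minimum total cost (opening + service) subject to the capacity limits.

Minimum total cost: 217

Open {A, B}: P→B 2·3=6, Q→A 6·4=24, R→A 8·9=72.
Loads: A carries 13/19, B carries 3/10. Service 102; fixed 115; total 217.
Next best feasible plan costs 220.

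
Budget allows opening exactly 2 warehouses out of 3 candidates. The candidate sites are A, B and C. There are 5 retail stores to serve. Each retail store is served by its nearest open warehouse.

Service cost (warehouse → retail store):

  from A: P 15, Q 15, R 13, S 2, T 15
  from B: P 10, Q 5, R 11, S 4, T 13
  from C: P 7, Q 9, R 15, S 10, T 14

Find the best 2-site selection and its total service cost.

With exactly 2 open, each retail store uses its cheapest among the chosen.
{B, C}: P→C 7, Q→B 5, R→B 11, S→B 4, T→B 13. Service cost 40.
{A, B}: service cost 41
{A, C}: service cost 45
Among all 3 size-2 choices, {B, C} is lowest.

Choose B and C; total service cost 40.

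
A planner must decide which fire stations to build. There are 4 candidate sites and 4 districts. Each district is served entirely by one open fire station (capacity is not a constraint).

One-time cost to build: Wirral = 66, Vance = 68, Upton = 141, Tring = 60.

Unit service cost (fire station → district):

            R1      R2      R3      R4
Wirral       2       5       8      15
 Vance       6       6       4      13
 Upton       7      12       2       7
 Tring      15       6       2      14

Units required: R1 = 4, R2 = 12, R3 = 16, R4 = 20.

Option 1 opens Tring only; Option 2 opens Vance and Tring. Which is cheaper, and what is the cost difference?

Option 1: {Tring}: R1→Tring 15·4=60, R2→Tring 6·12=72, R3→Tring 2·16=32, R4→Tring 14·20=280. Service 444; fixed 60; total 504.
Option 2: {Vance, Tring}: R1→Vance 6·4=24, R2→Vance 6·12=72, R3→Tring 2·16=32, R4→Vance 13·20=260. Service 388; fixed 128; total 516.
Difference: |504 − 516| = 12.

Option 1 is cheaper by 12.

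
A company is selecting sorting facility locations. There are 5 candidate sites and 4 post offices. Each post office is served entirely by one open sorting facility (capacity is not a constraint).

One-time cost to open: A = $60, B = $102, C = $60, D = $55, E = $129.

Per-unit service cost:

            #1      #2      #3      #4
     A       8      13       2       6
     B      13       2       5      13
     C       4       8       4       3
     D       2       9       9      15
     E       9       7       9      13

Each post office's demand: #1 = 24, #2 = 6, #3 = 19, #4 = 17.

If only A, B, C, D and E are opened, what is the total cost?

Each post office is assigned to its cheapest site among the open ones.
{A, B, C, D, E}: #1→D 2·24=48, #2→B 2·6=12, #3→A 2·19=38, #4→C 3·17=51. Service 149; fixed 406; total 555.

Total cost: 555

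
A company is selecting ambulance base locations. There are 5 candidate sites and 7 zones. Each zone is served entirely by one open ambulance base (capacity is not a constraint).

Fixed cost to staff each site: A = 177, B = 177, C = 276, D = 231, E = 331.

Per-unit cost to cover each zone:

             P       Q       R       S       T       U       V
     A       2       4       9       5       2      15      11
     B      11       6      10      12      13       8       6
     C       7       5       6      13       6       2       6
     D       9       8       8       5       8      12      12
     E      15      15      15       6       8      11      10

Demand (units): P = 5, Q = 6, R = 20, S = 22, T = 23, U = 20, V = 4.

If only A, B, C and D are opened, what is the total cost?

Each zone is assigned to its cheapest site among the open ones.
{A, B, C, D}: P→A 2·5=10, Q→A 4·6=24, R→C 6·20=120, S→A 5·22=110, T→A 2·23=46, U→C 2·20=40, V→B 6·4=24. Service 374; fixed 861; total 1235.

Total cost: 1235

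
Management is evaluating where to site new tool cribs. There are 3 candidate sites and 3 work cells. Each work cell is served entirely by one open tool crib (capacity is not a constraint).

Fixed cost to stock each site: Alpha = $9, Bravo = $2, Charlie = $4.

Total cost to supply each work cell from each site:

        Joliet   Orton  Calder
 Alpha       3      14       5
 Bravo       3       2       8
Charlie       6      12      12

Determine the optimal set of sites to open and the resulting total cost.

Open Bravo only; minimum total cost 15.

For any fixed open set, each work cell goes to its cheapest open site; total = fixed + service.
{Bravo}: Joliet→Bravo 3, Orton→Bravo 2, Calder→Bravo 8. Service 13; fixed 2; total 15.
{Bravo, Charlie}: Joliet→Bravo 3, Orton→Bravo 2, Calder→Bravo 8. Service 13; fixed 6; total 19.
{Alpha, Bravo}: Joliet→Alpha 3, Orton→Bravo 2, Calder→Alpha 5. Service 10; fixed 11; total 21.
{Alpha, Bravo, Charlie}: service 10 + fixed 15 = 25
(All 7 nonempty subsets were checked; Bravo only is lowest.)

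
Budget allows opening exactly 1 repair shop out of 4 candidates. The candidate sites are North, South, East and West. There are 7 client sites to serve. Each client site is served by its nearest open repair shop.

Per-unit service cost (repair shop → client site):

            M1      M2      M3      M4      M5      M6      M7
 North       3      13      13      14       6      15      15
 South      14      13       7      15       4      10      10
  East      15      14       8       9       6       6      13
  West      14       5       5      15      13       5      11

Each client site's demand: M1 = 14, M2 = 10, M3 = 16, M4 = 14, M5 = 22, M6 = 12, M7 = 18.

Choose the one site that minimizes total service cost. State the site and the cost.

With exactly 1 open, each client site uses its cheapest among the chosen.
{South}: M1→South 14·14=196, M2→South 13·10=130, M3→South 7·16=112, M4→South 15·14=210, M5→South 4·22=88, M6→South 10·12=120, M7→South 10·18=180. Service cost 1036.
{East}: service cost 1042
{West}: service cost 1080
Among all 4 size-1 choices, {South} is lowest.

Choose South only; total service cost 1036.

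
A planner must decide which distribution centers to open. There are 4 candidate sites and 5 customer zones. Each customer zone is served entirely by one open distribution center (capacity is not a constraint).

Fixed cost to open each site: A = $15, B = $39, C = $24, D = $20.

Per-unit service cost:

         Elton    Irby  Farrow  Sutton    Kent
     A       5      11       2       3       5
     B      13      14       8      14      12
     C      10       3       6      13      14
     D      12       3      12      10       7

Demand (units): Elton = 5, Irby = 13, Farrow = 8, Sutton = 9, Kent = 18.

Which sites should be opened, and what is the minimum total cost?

For any fixed open set, each customer zone goes to its cheapest open site; total = fixed + service.
{A, D}: Elton→A 5·5=25, Irby→D 3·13=39, Farrow→A 2·8=16, Sutton→A 3·9=27, Kent→A 5·18=90. Service 197; fixed 35; total 232.
{A, C}: service 197 + fixed 39 = 236
{A, C, D}: service 197 + fixed 59 = 256
{A, B, C, D}: service 197 + fixed 98 = 295
No other subset beats 232.

Open A and D; minimum total cost 232.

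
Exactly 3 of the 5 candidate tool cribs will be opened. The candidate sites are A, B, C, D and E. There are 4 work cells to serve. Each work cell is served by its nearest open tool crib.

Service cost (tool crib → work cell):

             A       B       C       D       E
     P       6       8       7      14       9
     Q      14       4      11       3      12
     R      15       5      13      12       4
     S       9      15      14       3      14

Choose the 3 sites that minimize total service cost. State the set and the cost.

With exactly 3 open, each work cell uses its cheapest among the chosen.
{A, D, E}: P→A 6, Q→D 3, R→E 4, S→D 3. Service cost 16.
{A, B, D}: service cost 17
{C, D, E}: service cost 17
Among all 10 size-3 choices, {A, D, E} is lowest.

Choose A, D and E; total service cost 16.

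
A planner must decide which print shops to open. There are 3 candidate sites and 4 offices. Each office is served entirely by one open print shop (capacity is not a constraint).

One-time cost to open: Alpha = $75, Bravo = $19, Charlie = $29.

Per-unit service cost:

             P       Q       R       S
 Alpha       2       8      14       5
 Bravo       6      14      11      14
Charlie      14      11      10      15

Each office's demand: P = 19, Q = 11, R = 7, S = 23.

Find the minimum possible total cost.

Minimum total cost: 412

For any fixed open set, each office goes to its cheapest open site; total = fixed + service.
{Alpha, Bravo}: P→Alpha 2·19=38, Q→Alpha 8·11=88, R→Bravo 11·7=77, S→Alpha 5·23=115. Service 318; fixed 94; total 412.
{Alpha}: service 339 + fixed 75 = 414
{Alpha, Charlie}: service 311 + fixed 104 = 415
{Alpha, Bravo, Charlie}: service 311 + fixed 123 = 434
No other subset beats 412.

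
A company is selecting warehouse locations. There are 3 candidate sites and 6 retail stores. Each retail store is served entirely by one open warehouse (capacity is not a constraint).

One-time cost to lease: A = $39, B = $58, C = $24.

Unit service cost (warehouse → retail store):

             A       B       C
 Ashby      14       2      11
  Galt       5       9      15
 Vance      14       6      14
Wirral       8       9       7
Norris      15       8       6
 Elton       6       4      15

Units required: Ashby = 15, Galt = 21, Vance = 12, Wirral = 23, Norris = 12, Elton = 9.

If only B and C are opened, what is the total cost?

Total cost: 642

Each retail store is assigned to its cheapest site among the open ones.
{B, C}: Ashby→B 2·15=30, Galt→B 9·21=189, Vance→B 6·12=72, Wirral→C 7·23=161, Norris→C 6·12=72, Elton→B 4·9=36. Service 560; fixed 82; total 642.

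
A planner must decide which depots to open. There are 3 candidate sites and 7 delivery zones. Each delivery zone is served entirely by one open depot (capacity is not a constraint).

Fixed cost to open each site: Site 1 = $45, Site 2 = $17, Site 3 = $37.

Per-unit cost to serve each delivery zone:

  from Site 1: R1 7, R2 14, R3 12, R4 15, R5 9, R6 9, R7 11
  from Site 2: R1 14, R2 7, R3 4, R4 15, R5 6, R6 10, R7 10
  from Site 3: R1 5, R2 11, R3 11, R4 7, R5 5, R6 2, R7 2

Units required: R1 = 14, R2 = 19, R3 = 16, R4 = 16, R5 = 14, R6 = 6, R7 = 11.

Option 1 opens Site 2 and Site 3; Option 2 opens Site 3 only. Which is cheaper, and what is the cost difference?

Option 1 is cheaper by 171.

Option 1: {Site 2, Site 3}: R1→Site 3 5·14=70, R2→Site 2 7·19=133, R3→Site 2 4·16=64, R4→Site 3 7·16=112, R5→Site 3 5·14=70, R6→Site 3 2·6=12, R7→Site 3 2·11=22. Service 483; fixed 54; total 537.
Option 2: {Site 3}: R1→Site 3 5·14=70, R2→Site 3 11·19=209, R3→Site 3 11·16=176, R4→Site 3 7·16=112, R5→Site 3 5·14=70, R6→Site 3 2·6=12, R7→Site 3 2·11=22. Service 671; fixed 37; total 708.
Difference: |537 − 708| = 171.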